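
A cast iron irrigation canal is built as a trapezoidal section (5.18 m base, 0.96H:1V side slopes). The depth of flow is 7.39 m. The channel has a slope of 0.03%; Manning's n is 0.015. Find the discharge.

With bottom width b = 5.18 m and side slope z = 0.96: A = (b + zy)y = (5.18 + 0.96×7.39)×7.39 = 90.71 m²; P = b + 2y√(1+z²) = 5.18 + 2×7.39×1.386 = 25.67 m.
Hydraulic radius R = A/P = 90.71/25.67 = 3.534 m.
Manning's equation: Q = (1/n) A R^(2/3) S^(1/2) = (1/0.015) × 90.71 × 3.534^(2/3) × 0.0003^(1/2) = 243 m³/s.

Q = 243 m³/s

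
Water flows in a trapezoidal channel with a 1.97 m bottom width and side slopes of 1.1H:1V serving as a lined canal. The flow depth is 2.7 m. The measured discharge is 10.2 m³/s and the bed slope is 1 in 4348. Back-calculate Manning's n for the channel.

n = 0.024

With bottom width b = 1.97 m and side slope z = 1.1: A = (b + zy)y = (1.97 + 1.1×2.7)×2.7 = 13.34 m²; P = b + 2y√(1+z²) = 1.97 + 2×2.7×1.487 = 9.998 m.
Hydraulic radius R = A/P = 13.34/9.998 = 1.334 m.
Rearranging Manning's equation: n = (1/Q) A R^(2/3) S^(1/2) = (1/10.2) × 13.34 × 1.334^(2/3) × √0.00023 = 0.024.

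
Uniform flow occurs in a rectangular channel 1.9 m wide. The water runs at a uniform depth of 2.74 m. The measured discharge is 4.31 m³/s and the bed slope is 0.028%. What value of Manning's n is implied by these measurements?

n = 0.016

Flow area A = b·y = 1.9 × 2.74 = 5.206 m². Wetted perimeter P = b + 2y = 1.9 + 2×2.74 = 7.38 m.
Hydraulic radius R = A/P = 5.206/7.38 = 0.7054 m.
Rearranging Manning's equation: n = (1/Q) A R^(2/3) S^(1/2) = (1/4.31) × 5.206 × 0.7054^(2/3) × √0.00028 = 0.016.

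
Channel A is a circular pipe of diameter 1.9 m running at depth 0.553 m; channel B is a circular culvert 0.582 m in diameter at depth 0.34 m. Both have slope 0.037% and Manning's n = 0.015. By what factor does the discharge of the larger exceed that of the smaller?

Channel A: For a circular section of diameter D = 1.9 m at depth y = 0.553 m, the central angle is θ = 2 arccos(1 − 2y/D) = 2.279 rad. Then A = (D²/8)(θ − sin θ) = 0.6859 m² and P = Dθ/2 = 2.165 m. Hydraulic radius R = A/P = 0.6859/2.165 = 0.3168 m. Q_A = (1/0.015)·0.6859·0.3168^(2/3)·√0.00037 = 0.4087 m³/s.
Channel B: For a circular section of diameter D = 0.582 m at depth y = 0.34 m, the central angle is θ = 2 arccos(1 − 2y/D) = 3.48 rad. Then A = (D²/8)(θ − sin θ) = 0.1614 m² and P = Dθ/2 = 1.013 m. Hydraulic radius R = A/P = 0.1614/1.013 = 0.1594 m. Q_B = (1/0.015)·0.1614·0.1594^(2/3)·√0.00037 = 0.06084 m³/s.
The larger discharge is 0.4087 m³/s and the smaller is 0.06084 m³/s; the ratio is 6.72.

6.72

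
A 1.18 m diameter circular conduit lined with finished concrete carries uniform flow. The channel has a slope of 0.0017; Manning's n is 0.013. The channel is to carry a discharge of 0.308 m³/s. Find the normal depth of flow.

Manning's equation rearranged: A R^(2/3) = nQ / (1·√S) = 0.013 × 0.308 / (√0.0017) = 0.09711.
At y = 0.431 m: A R^(2/3) = 0.138 — too large.
At y = 0.266 m: A R^(2/3) = 0.05401 — too small.
At y = 0.358 m: A R^(2/3) = 0.09699 — close enough.

y_n = 0.358 m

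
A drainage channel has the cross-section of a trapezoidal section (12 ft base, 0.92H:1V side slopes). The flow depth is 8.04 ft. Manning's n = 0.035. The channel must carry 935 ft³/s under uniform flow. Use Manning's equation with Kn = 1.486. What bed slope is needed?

S = 0.0026

With bottom width b = 12 ft and side slope z = 0.92: A = (b + zy)y = (12 + 0.92×8.04)×8.04 = 156 ft²; P = b + 2y√(1+z²) = 12 + 2×8.04×1.359 = 33.85 ft.
Hydraulic radius R = A/P = 156/33.85 = 4.607 ft.
From Manning's equation, S = [nQ / (1.486 A R^(2/3))]² = [0.035 × 935 / (1.486 × 156 × 4.607^(2/3))]² = 0.0026.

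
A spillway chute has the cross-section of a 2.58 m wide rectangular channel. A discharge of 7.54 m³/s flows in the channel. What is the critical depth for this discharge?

For a rectangular channel, critical depth y_c = (q²/g)^(1/3) where q = Q/b = 7.54/2.58 = 2.922 m²/s.
So y_c = (2.922²/9.81)^(1/3) = 0.955 m.

y_c = 0.955 m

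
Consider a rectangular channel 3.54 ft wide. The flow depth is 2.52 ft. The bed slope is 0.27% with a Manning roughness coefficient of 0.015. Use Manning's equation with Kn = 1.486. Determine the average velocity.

Flow area A = b·y = 3.54 × 2.52 = 8.921 ft². Wetted perimeter P = b + 2y = 3.54 + 2×2.52 = 8.58 ft.
Hydraulic radius R = A/P = 8.921/8.58 = 1.04 ft.
From Manning's equation, V = (1.486/n) R^(2/3) S^(1/2) = (1.486/0.015) × 1.04^(2/3) × 0.0027^(1/2) = 5.28 ft/s.

V = 5.28 ft/s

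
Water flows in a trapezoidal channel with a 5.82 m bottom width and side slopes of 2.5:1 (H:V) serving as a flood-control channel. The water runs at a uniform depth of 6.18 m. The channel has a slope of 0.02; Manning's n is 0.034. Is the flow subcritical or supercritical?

supercritical

With bottom width b = 5.82 m and side slope z = 2.5: A = (b + zy)y = (5.82 + 2.5×6.18)×6.18 = 131.4 m²; P = b + 2y√(1+z²) = 5.82 + 2×6.18×2.693 = 39.1 m.
Hydraulic radius R = A/P = 131.4/39.1 = 3.362 m.
V = (1/n) R^(2/3) √S = (1/0.034) × 3.362^(2/3) × √0.02 = 9.334 m/s. Hydraulic depth D_h = A/T = 131.4/36.72 = 3.58 m.
Froude number Fr = V/√(g·D_h) = 9.334/√(9.81×3.58) = 1.58, which is greater than 1, so the flow is supercritical.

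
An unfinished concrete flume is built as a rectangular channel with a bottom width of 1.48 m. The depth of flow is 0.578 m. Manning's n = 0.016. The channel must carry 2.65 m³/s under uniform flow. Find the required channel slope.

S = 0.011

Flow area A = b·y = 1.48 × 0.578 = 0.8554 m². Wetted perimeter P = b + 2y = 1.48 + 2×0.578 = 2.636 m.
Hydraulic radius R = A/P = 0.8554/2.636 = 0.3245 m.
From Manning's equation, S = [nQ / (1 A R^(2/3))]² = [0.016 × 2.65 / (1 × 0.8554 × 0.3245^(2/3))]² = 0.011.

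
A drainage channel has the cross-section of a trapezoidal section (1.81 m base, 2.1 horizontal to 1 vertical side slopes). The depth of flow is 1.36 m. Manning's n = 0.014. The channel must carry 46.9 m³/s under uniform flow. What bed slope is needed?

S = 0.0149

With bottom width b = 1.81 m and side slope z = 2.1: A = (b + zy)y = (1.81 + 2.1×1.36)×1.36 = 6.346 m²; P = b + 2y√(1+z²) = 1.81 + 2×1.36×2.326 = 8.137 m.
Hydraulic radius R = A/P = 6.346/8.137 = 0.7799 m.
From Manning's equation, S = [nQ / (1 A R^(2/3))]² = [0.014 × 46.9 / (1 × 6.346 × 0.7799^(2/3))]² = 0.0149.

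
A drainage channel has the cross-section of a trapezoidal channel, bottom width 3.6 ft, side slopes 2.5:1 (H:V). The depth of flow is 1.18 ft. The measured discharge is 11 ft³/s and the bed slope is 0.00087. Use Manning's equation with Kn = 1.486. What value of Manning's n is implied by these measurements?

With bottom width b = 3.6 ft and side slope z = 2.5: A = (b + zy)y = (3.6 + 2.5×1.18)×1.18 = 7.729 ft²; P = b + 2y√(1+z²) = 3.6 + 2×1.18×2.693 = 9.954 ft.
Hydraulic radius R = A/P = 7.729/9.954 = 0.7764 ft.
Rearranging Manning's equation: n = (1.486/Q) A R^(2/3) S^(1/2) = (1.486/11) × 7.729 × 0.7764^(2/3) × √0.00087 = 0.026.

n = 0.026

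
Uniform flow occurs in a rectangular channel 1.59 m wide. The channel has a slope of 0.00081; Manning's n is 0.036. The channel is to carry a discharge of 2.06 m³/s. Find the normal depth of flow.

y_n = 2.32 m

Manning's equation rearranged: A R^(2/3) = nQ / (1·√S) = 0.036 × 2.06 / (√0.00081) = 2.606.
Trying y = 1.74 m: A R^(2/3) = 1.847 — short.
Trying y = 2.32 m: A R^(2/3) = 2.601 — matches.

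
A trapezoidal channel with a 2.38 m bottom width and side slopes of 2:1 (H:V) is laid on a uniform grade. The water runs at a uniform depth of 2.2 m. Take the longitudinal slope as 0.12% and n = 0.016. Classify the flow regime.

subcritical

With bottom width b = 2.38 m and side slope z = 2: A = (b + zy)y = (2.38 + 2×2.2)×2.2 = 14.92 m²; P = b + 2y√(1+z²) = 2.38 + 2×2.2×2.236 = 12.22 m.
Hydraulic radius R = A/P = 14.92/12.22 = 1.221 m.
V = (1/n) R^(2/3) √S = (1/0.016) × 1.221^(2/3) × √0.0012 = 2.473 m/s. Hydraulic depth D_h = A/T = 14.92/11.18 = 1.334 m.
Froude number Fr = V/√(g·D_h) = 2.473/√(9.81×1.334) = 0.684, which is less than 1, so the flow is subcritical.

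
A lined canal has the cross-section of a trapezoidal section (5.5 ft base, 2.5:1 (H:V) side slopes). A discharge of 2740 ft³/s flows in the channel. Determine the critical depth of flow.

y_c = 8.41 ft

At critical depth, Q² T / (g A³) = 1, i.e. A³/T = Q²/g = 2740²/32.2 = 233200.
At y = 10.1 ft: A³/T = 534900 — over.
At y = 7.12 ft: A³/T = 111100 — short.
At y = 8.41 ft: A³/T = 233500 — ≈ 233200.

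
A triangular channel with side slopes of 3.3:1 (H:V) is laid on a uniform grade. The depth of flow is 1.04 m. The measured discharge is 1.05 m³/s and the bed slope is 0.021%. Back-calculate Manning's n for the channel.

For a triangular section with side slope z = 3.3: A = zy² = 3.3×1.04² = 3.569 m²; P = 2y√(1+z²) = 2×1.04×3.448 = 7.172 m.
Hydraulic radius R = A/P = 3.569/7.172 = 0.4977 m.
Rearranging Manning's equation: n = (1/Q) A R^(2/3) S^(1/2) = (1/1.05) × 3.569 × 0.4977^(2/3) × √0.00021 = 0.0309.

n = 0.0309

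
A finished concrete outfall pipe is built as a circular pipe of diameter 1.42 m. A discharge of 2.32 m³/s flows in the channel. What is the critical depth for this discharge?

At critical depth, Q² T / (g A³) = 1, i.e. A³/T = Q²/g = 2.32²/9.81 = 0.5487.
Try y = 0.574 m: A³/T = 0.1549 — short.
Try y = 0.921 m: A³/T = 0.9472 — over.
Try y = 0.799 m: A³/T = 0.5489 — close enough.

y_c = 0.799 m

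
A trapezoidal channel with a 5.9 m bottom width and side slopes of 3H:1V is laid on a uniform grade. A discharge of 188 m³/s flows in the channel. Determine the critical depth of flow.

y_c = 2.97 m

At critical depth, Q² T / (g A³) = 1, i.e. A³/T = Q²/g = 188²/9.81 = 3603.
Trying y = 2.3 m: A³/T = 1295 — low.
Trying y = 3.34 m: A³/T = 5796 — high.
Trying y = 2.97 m: A³/T = 3588 — matches.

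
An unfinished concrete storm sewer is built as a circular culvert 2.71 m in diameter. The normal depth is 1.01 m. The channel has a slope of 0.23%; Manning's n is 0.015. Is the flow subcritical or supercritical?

subcritical

For a circular section of diameter D = 2.71 m at depth y = 1.01 m, the central angle is θ = 2 arccos(1 − 2y/D) = 2.627 rad. Then A = (D²/8)(θ − sin θ) = 1.959 m² and P = Dθ/2 = 3.559 m.
Hydraulic radius R = A/P = 1.959/3.559 = 0.5505 m.
V = (1/n) R^(2/3) √S = (1/0.015) × 0.5505^(2/3) × √0.0023 = 2.148 m/s. Hydraulic depth D_h = A/T = 1.959/2.621 = 0.7476 m.
Froude number Fr = V/√(g·D_h) = 2.148/√(9.81×0.7476) = 0.793, which is less than 1, so the flow is subcritical.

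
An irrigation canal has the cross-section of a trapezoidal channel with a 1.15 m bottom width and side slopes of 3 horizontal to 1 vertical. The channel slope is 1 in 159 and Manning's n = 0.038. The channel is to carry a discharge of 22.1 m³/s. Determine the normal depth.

Manning's equation rearranged: A R^(2/3) = nQ / (1·√S) = 0.038 × 22.1 / (√0.006289) = 10.59.
Trying y = 1.57 m: A R^(2/3) = 8.128 — short.
Trying y = 2 m: A R^(2/3) = 14.64 — over.
Trying y = 1.75 m: A R^(2/3) = 10.57 — matches.

y_n = 1.75 m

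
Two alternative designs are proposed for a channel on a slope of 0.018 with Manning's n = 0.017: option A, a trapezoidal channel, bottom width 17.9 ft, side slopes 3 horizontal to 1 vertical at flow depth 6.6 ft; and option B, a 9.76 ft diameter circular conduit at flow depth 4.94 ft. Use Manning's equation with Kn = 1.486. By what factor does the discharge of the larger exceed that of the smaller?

9.32

Channel A: With bottom width b = 17.9 ft and side slope z = 3: A = (b + zy)y = (17.9 + 3×6.6)×6.6 = 248.8 ft²; P = b + 2y√(1+z²) = 17.9 + 2×6.6×3.162 = 59.64 ft. Hydraulic radius R = A/P = 248.8/59.64 = 4.172 ft. Q_A = (1.486/0.017)·248.8·4.172^(2/3)·√0.018 = 7562 ft³/s.
Channel B: For a circular section of diameter D = 9.76 ft at depth y = 4.94 ft, the central angle is θ = 2 arccos(1 − 2y/D) = 3.166 rad. Then A = (D²/8)(θ − sin θ) = 37.99 ft² and P = Dθ/2 = 15.45 ft. Hydraulic radius R = A/P = 37.99/15.45 = 2.459 ft. Q_B = (1.486/0.017)·37.99·2.459^(2/3)·√0.018 = 811.7 ft³/s.
The larger discharge is 7562 ft³/s and the smaller is 811.7 ft³/s; the ratio is 9.32.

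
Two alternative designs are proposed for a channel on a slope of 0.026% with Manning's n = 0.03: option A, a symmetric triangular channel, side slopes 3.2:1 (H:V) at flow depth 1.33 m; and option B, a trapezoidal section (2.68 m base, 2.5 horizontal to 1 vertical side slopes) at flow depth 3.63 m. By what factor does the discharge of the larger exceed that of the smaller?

Channel A: For a triangular section with side slope z = 3.2: A = zy² = 3.2×1.33² = 5.66 m²; P = 2y√(1+z²) = 2×1.33×3.353 = 8.918 m. Hydraulic radius R = A/P = 5.66/8.918 = 0.6347 m. Q_A = (1/0.03)·5.66·0.6347^(2/3)·√0.00026 = 2.247 m³/s.
Channel B: With bottom width b = 2.68 m and side slope z = 2.5: A = (b + zy)y = (2.68 + 2.5×3.63)×3.63 = 42.67 m²; P = b + 2y√(1+z²) = 2.68 + 2×3.63×2.693 = 22.23 m. Hydraulic radius R = A/P = 42.67/22.23 = 1.92 m. Q_B = (1/0.03)·42.67·1.92^(2/3)·√0.00026 = 35.43 m³/s.
The larger discharge is 35.43 m³/s and the smaller is 2.247 m³/s; the ratio is 15.8.

15.8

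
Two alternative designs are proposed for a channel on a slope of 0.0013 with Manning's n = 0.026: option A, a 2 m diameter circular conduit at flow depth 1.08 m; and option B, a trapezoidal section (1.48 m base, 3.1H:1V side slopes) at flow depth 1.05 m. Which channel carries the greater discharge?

channel B

Channel A: For a circular section of diameter D = 2 m at depth y = 1.08 m, the central angle is θ = 2 arccos(1 − 2y/D) = 3.302 rad. Then A = (D²/8)(θ − sin θ) = 1.731 m² and P = Dθ/2 = 3.302 m. Hydraulic radius R = A/P = 1.731/3.302 = 0.5242 m. Q_A = (1/0.026)·1.731·0.5242^(2/3)·√0.0013 = 1.56 m³/s.
Channel B: With bottom width b = 1.48 m and side slope z = 3.1: A = (b + zy)y = (1.48 + 3.1×1.05)×1.05 = 4.972 m²; P = b + 2y√(1+z²) = 1.48 + 2×1.05×3.257 = 8.32 m. Hydraulic radius R = A/P = 4.972/8.32 = 0.5975 m. Q_B = (1/0.026)·4.972·0.5975^(2/3)·√0.0013 = 4.891 m³/s.
Q_A = 1.56 m³/s vs Q_B = 4.891 m³/s, so channel B carries more.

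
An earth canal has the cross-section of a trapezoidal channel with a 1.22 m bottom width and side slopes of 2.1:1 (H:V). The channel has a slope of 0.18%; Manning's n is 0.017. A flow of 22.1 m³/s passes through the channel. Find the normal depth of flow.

y_n = 1.82 m

Manning's equation rearranged: A R^(2/3) = nQ / (1·√S) = 0.017 × 22.1 / (√0.0018) = 8.855.
Try y = 2.07 m: A R^(2/3) = 12 — over.
Try y = 1.39 m: A R^(2/3) = 4.743 — short.
Try y = 1.82 m: A R^(2/3) = 8.851 — close enough.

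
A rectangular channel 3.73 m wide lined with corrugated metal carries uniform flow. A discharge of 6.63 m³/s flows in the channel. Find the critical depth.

For a rectangular channel, critical depth y_c = (q²/g)^(1/3) where q = Q/b = 6.63/3.73 = 1.777 m²/s.
So y_c = (1.777²/9.81)^(1/3) = 0.685 m.

y_c = 0.685 m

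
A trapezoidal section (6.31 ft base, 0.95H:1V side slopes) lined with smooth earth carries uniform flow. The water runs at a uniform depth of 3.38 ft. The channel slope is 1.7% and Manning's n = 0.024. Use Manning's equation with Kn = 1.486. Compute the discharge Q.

With bottom width b = 6.31 ft and side slope z = 0.95: A = (b + zy)y = (6.31 + 0.95×3.38)×3.38 = 32.18 ft²; P = b + 2y√(1+z²) = 6.31 + 2×3.38×1.379 = 15.63 ft.
Hydraulic radius R = A/P = 32.18/15.63 = 2.058 ft.
Manning's equation: Q = (1.486/n) A R^(2/3) S^(1/2) = (1.486/0.024) × 32.18 × 2.058^(2/3) × 0.017^(1/2) = 420 ft³/s.

Q = 420 ft³/s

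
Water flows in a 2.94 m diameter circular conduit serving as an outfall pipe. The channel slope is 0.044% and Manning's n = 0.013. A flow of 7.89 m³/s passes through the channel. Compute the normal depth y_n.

Manning's equation rearranged: A R^(2/3) = nQ / (1·√S) = 0.013 × 7.89 / (√0.00044) = 4.89.
Try y = 2.47 m: A R^(2/3) = 5.646 — high.
Try y = 1.52 m: A R^(2/3) = 2.925 — low.
Try y = 2.15 m: A R^(2/3) = 4.892 — matches.

y_n = 2.15 m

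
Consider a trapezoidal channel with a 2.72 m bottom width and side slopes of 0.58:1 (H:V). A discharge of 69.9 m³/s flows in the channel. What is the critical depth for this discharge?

At critical depth, Q² T / (g A³) = 1, i.e. A³/T = Q²/g = 69.9²/9.81 = 498.1.
Trying y = 4.04 m: A³/T = 1156 — over.
Trying y = 2.33 m: A³/T = 157.4 — short.
Trying y = 3.22 m: A³/T = 499.4 — ≈ 498.1.

y_c = 3.22 m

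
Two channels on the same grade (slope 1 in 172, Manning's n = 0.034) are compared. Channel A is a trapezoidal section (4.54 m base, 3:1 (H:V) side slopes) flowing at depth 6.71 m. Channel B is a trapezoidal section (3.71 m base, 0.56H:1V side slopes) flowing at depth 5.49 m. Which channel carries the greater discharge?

channel A

Channel A: With bottom width b = 4.54 m and side slope z = 3: A = (b + zy)y = (4.54 + 3×6.71)×6.71 = 165.5 m²; P = b + 2y√(1+z²) = 4.54 + 2×6.71×3.162 = 46.98 m. Hydraulic radius R = A/P = 165.5/46.98 = 3.524 m. Q_A = (1/0.034)·165.5·3.524^(2/3)·√0.005814 = 859.6 m³/s.
Channel B: With bottom width b = 3.71 m and side slope z = 0.56: A = (b + zy)y = (3.71 + 0.56×5.49)×5.49 = 37.25 m²; P = b + 2y√(1+z²) = 3.71 + 2×5.49×1.146 = 16.29 m. Hydraulic radius R = A/P = 37.25/16.29 = 2.286 m. Q_B = (1/0.034)·37.25·2.286^(2/3)·√0.005814 = 144.9 m³/s.
Q_A = 859.6 m³/s vs Q_B = 144.9 m³/s, so channel A carries more.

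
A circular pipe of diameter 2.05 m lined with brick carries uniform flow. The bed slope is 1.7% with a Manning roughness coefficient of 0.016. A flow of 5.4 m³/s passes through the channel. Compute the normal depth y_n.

y_n = 0.788 m

Manning's equation rearranged: A R^(2/3) = nQ / (1·√S) = 0.016 × 5.4 / (√0.017) = 0.6627.
Try y = 0.704 m: A R^(2/3) = 0.5362 — short.
Try y = 0.935 m: A R^(2/3) = 0.9016 — over.
Try y = 0.788 m: A R^(2/3) = 0.6621 — ≈ 0.6627.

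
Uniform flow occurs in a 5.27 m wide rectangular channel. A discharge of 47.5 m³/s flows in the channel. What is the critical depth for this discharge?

y_c = 2.02 m

For a rectangular channel, critical depth y_c = (q²/g)^(1/3) where q = Q/b = 47.5/5.27 = 9.013 m²/s.
So y_c = (9.013²/9.81)^(1/3) = 2.02 m.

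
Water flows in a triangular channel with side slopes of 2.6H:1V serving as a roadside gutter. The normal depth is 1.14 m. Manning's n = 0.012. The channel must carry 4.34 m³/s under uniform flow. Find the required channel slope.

S = 0.000551

For a triangular section with side slope z = 2.6: A = zy² = 2.6×1.14² = 3.379 m²; P = 2y√(1+z²) = 2×1.14×2.786 = 6.351 m.
Hydraulic radius R = A/P = 3.379/6.351 = 0.532 m.
From Manning's equation, S = [nQ / (1 A R^(2/3))]² = [0.012 × 4.34 / (1 × 3.379 × 0.532^(2/3))]² = 0.000551.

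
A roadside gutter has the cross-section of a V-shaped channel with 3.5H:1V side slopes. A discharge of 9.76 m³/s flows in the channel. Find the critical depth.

y_c = 1.1 m

At critical depth, Q² T / (g A³) = 1, i.e. A³/T = Q²/g = 9.76²/9.81 = 9.71.
Try y = 0.956 m: A³/T = 4.891 — too small.
Try y = 1.36 m: A³/T = 28.5 — too large.
Try y = 1.1 m: A³/T = 9.864 — matches.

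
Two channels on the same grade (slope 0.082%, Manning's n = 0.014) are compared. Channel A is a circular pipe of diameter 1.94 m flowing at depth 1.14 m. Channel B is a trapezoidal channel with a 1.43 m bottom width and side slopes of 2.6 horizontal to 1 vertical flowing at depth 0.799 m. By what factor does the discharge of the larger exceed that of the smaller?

Channel A: For a circular section of diameter D = 1.94 m at depth y = 1.14 m, the central angle is θ = 2 arccos(1 − 2y/D) = 3.494 rad. Then A = (D²/8)(θ − sin θ) = 1.806 m² and P = Dθ/2 = 3.389 m. Hydraulic radius R = A/P = 1.806/3.389 = 0.5329 m. Q_A = (1/0.014)·1.806·0.5329^(2/3)·√0.00082 = 2.428 m³/s.
Channel B: With bottom width b = 1.43 m and side slope z = 2.6: A = (b + zy)y = (1.43 + 2.6×0.799)×0.799 = 2.802 m²; P = b + 2y√(1+z²) = 1.43 + 2×0.799×2.786 = 5.882 m. Hydraulic radius R = A/P = 2.802/5.882 = 0.4765 m. Q_B = (1/0.014)·2.802·0.4765^(2/3)·√0.00082 = 3.497 m³/s.
The larger discharge is 3.497 m³/s and the smaller is 2.428 m³/s; the ratio is 1.44.

1.44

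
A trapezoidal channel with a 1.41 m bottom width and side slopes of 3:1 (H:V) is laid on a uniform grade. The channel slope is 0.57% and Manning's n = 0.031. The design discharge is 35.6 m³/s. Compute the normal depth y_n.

Manning's equation rearranged: A R^(2/3) = nQ / (1·√S) = 0.031 × 35.6 / (√0.0057) = 14.62.
At y = 2.48 m: A R^(2/3) = 25.93 — over.
At y = 1.96 m: A R^(2/3) = 14.62 — close enough.

y_n = 1.96 m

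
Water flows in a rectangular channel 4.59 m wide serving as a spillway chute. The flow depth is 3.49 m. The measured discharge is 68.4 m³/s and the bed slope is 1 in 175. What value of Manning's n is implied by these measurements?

Flow area A = b·y = 4.59 × 3.49 = 16.02 m². Wetted perimeter P = b + 2y = 4.59 + 2×3.49 = 11.57 m.
Hydraulic radius R = A/P = 16.02/11.57 = 1.385 m.
Rearranging Manning's equation: n = (1/Q) A R^(2/3) S^(1/2) = (1/68.4) × 16.02 × 1.385^(2/3) × √0.005714 = 0.022.

n = 0.022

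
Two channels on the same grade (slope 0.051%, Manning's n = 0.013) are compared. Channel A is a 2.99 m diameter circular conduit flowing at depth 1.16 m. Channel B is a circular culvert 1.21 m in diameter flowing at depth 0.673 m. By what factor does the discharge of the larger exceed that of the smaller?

Channel A: For a circular section of diameter D = 2.99 m at depth y = 1.16 m, the central angle is θ = 2 arccos(1 − 2y/D) = 2.69 rad. Then A = (D²/8)(θ − sin θ) = 2.518 m² and P = Dθ/2 = 4.021 m. Hydraulic radius R = A/P = 2.518/4.021 = 0.6261 m. Q_A = (1/0.013)·2.518·0.6261^(2/3)·√0.00051 = 3.201 m³/s.
Channel B: For a circular section of diameter D = 1.21 m at depth y = 0.673 m, the central angle is θ = 2 arccos(1 − 2y/D) = 3.367 rad. Then A = (D²/8)(θ − sin θ) = 0.6571 m² and P = Dθ/2 = 2.037 m. Hydraulic radius R = A/P = 0.6571/2.037 = 0.3226 m. Q_B = (1/0.013)·0.6571·0.3226^(2/3)·√0.00051 = 0.5369 m³/s.
The larger discharge is 3.201 m³/s and the smaller is 0.5369 m³/s; the ratio is 5.96.

5.96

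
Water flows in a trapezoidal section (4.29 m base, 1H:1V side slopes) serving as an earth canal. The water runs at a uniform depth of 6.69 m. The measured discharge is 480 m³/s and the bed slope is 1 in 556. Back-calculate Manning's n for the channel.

n = 0.014

With bottom width b = 4.29 m and side slope z = 1: A = (b + zy)y = (4.29 + 1×6.69)×6.69 = 73.46 m²; P = b + 2y√(1+z²) = 4.29 + 2×6.69×1.414 = 23.21 m.
Hydraulic radius R = A/P = 73.46/23.21 = 3.165 m.
Rearranging Manning's equation: n = (1/Q) A R^(2/3) S^(1/2) = (1/480) × 73.46 × 3.165^(2/3) × √0.001799 = 0.014.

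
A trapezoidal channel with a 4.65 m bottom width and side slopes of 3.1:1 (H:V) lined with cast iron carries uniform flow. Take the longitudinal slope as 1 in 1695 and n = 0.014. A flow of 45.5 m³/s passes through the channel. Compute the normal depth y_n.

Manning's equation rearranged: A R^(2/3) = nQ / (1·√S) = 0.014 × 45.5 / (√0.00059) = 26.23.
Try y = 2.4 m: A R^(2/3) = 36.84 — high.
Try y = 1.66 m: A R^(2/3) = 16.82 — low.
Try y = 2.05 m: A R^(2/3) = 26.22 — close enough.

y_n = 2.05 m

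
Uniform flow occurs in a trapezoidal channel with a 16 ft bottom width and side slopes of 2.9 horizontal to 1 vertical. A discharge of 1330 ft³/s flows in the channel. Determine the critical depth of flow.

y_c = 4.54 ft

At critical depth, Q² T / (g A³) = 1, i.e. A³/T = Q²/g = 1330²/32.2 = 54930.
Trying y = 3.46 ft: A³/T = 20260 — low.
Trying y = 4.99 ft: A³/T = 78220 — high.
Trying y = 4.54 ft: A³/T = 54840 — ≈ 54930.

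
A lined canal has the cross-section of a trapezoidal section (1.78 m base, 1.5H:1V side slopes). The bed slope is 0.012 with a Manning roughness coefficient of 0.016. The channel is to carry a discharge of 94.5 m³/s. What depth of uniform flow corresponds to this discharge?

Manning's equation rearranged: A R^(2/3) = nQ / (1·√S) = 0.016 × 94.5 / (√0.012) = 13.8.
Try y = 2.72 m: A R^(2/3) = 19.71 — over.
Try y = 2.32 m: A R^(2/3) = 13.8 — close enough.

y_n = 2.32 m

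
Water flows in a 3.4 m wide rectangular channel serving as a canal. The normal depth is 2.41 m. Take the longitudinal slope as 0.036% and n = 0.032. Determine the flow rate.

Q = 4.85 m³/s

Flow area A = b·y = 3.4 × 2.41 = 8.194 m². Wetted perimeter P = b + 2y = 3.4 + 2×2.41 = 8.22 m.
Hydraulic radius R = A/P = 8.194/8.22 = 0.9968 m.
Manning's equation: Q = (1/n) A R^(2/3) S^(1/2) = (1/0.032) × 8.194 × 0.9968^(2/3) × 0.00036^(1/2) = 4.85 m³/s.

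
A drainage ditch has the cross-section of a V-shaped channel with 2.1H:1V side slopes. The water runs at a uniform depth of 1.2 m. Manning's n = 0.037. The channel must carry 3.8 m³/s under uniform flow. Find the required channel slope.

For a triangular section with side slope z = 2.1: A = zy² = 2.1×1.2² = 3.024 m²; P = 2y√(1+z²) = 2×1.2×2.326 = 5.582 m.
Hydraulic radius R = A/P = 3.024/5.582 = 0.5417 m.
From Manning's equation, S = [nQ / (1 A R^(2/3))]² = [0.037 × 3.8 / (1 × 3.024 × 0.5417^(2/3))]² = 0.0049.

S = 0.0049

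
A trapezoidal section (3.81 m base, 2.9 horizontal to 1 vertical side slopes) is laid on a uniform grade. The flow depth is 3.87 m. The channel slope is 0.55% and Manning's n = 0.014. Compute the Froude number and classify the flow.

With bottom width b = 3.81 m and side slope z = 2.9: A = (b + zy)y = (3.81 + 2.9×3.87)×3.87 = 58.18 m²; P = b + 2y√(1+z²) = 3.81 + 2×3.87×3.068 = 27.55 m.
Hydraulic radius R = A/P = 58.18/27.55 = 2.111 m.
V = (1/n) R^(2/3) √S = (1/0.014) × 2.111^(2/3) × √0.0055 = 8.719 m/s. Hydraulic depth D_h = A/T = 58.18/26.26 = 2.216 m.
Froude number Fr = V/√(g·D_h) = 8.719/√(9.81×2.216) = 1.87, which is greater than 1, so the flow is supercritical.

supercritical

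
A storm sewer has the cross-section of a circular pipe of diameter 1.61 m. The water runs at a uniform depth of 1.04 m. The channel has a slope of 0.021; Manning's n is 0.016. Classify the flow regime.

For a circular section of diameter D = 1.61 m at depth y = 1.04 m, the central angle is θ = 2 arccos(1 − 2y/D) = 3.734 rad. Then A = (D²/8)(θ − sin θ) = 1.391 m² and P = Dθ/2 = 3.006 m.
Hydraulic radius R = A/P = 1.391/3.006 = 0.4627 m.
V = (1/n) R^(2/3) √S = (1/0.016) × 0.4627^(2/3) × √0.021 = 5.418 m/s. Hydraulic depth D_h = A/T = 1.391/1.54 = 0.9032 m.
Froude number Fr = V/√(g·D_h) = 5.418/√(9.81×0.9032) = 1.82, which is greater than 1, so the flow is supercritical.

supercritical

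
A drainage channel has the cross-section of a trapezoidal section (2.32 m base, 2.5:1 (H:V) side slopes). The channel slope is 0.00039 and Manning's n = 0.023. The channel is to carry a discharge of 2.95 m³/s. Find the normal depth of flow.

y_n = 0.988 m

Manning's equation rearranged: A R^(2/3) = nQ / (1·√S) = 0.023 × 2.95 / (√0.00039) = 3.436.
Try y = 0.719 m: A R^(2/3) = 1.81 — low.
Try y = 0.988 m: A R^(2/3) = 3.439 — matches.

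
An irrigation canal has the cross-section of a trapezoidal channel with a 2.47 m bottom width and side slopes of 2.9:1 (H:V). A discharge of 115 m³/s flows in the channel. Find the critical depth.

y_c = 2.78 m

At critical depth, Q² T / (g A³) = 1, i.e. A³/T = Q²/g = 115²/9.81 = 1348.
At y = 3.53 m: A³/T = 3934 — high.
At y = 1.99 m: A³/T = 314.8 — low.
At y = 2.78 m: A³/T = 1350 — close enough.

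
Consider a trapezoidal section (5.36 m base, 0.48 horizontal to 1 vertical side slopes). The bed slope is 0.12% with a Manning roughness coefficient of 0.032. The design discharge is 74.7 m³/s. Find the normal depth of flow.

Manning's equation rearranged: A R^(2/3) = nQ / (1·√S) = 0.032 × 74.7 / (√0.0012) = 69.
Try y = 4.48 m: A R^(2/3) = 56.9 — low.
Try y = 5.64 m: A R^(2/3) = 84.83 — high.
Try y = 5.01 m: A R^(2/3) = 68.98 — ≈ 69.

y_n = 5.01 m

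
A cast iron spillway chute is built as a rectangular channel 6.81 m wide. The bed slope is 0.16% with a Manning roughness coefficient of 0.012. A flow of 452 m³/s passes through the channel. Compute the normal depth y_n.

Manning's equation rearranged: A R^(2/3) = nQ / (1·√S) = 0.012 × 452 / (√0.0016) = 135.6.
Trying y = 13.1 m: A R^(2/3) = 173.1 — over.
Trying y = 10.6 m: A R^(2/3) = 135.7 — close enough.

y_n = 10.6 m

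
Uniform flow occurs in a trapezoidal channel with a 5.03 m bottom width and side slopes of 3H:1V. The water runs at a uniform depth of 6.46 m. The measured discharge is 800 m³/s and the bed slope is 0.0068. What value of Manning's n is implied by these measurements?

n = 0.037

With bottom width b = 5.03 m and side slope z = 3: A = (b + zy)y = (5.03 + 3×6.46)×6.46 = 157.7 m²; P = b + 2y√(1+z²) = 5.03 + 2×6.46×3.162 = 45.89 m.
Hydraulic radius R = A/P = 157.7/45.89 = 3.436 m.
Rearranging Manning's equation: n = (1/Q) A R^(2/3) S^(1/2) = (1/800) × 157.7 × 3.436^(2/3) × √0.0068 = 0.037.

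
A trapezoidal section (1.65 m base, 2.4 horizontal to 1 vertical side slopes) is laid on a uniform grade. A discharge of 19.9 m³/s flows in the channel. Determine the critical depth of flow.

At critical depth, Q² T / (g A³) = 1, i.e. A³/T = Q²/g = 19.9²/9.81 = 40.37.
Try y = 1.08 m: A³/T = 14.07 — too small.
Try y = 1.74 m: A³/T = 104.2 — too large.
Try y = 1.39 m: A³/T = 40 — close enough.

y_c = 1.39 m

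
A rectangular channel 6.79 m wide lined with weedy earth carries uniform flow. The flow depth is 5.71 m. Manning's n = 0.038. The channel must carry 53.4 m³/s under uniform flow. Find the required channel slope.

Flow area A = b·y = 6.79 × 5.71 = 38.77 m². Wetted perimeter P = b + 2y = 6.79 + 2×5.71 = 18.21 m.
Hydraulic radius R = A/P = 38.77/18.21 = 2.129 m.
From Manning's equation, S = [nQ / (1 A R^(2/3))]² = [0.038 × 53.4 / (1 × 38.77 × 2.129^(2/3))]² = 0.001.

S = 0.001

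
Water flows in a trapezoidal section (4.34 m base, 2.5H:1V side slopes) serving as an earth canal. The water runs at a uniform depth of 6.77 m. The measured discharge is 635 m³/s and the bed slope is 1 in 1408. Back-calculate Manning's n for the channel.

n = 0.014

With bottom width b = 4.34 m and side slope z = 2.5: A = (b + zy)y = (4.34 + 2.5×6.77)×6.77 = 144 m²; P = b + 2y√(1+z²) = 4.34 + 2×6.77×2.693 = 40.8 m.
Hydraulic radius R = A/P = 144/40.8 = 3.529 m.
Rearranging Manning's equation: n = (1/Q) A R^(2/3) S^(1/2) = (1/635) × 144 × 3.529^(2/3) × √0.0007102 = 0.014.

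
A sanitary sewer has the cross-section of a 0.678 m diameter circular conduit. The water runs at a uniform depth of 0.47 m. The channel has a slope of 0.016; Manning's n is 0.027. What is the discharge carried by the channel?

For a circular section of diameter D = 0.678 m at depth y = 0.47 m, the central angle is θ = 2 arccos(1 − 2y/D) = 3.935 rad. Then A = (D²/8)(θ − sin θ) = 0.2671 m² and P = Dθ/2 = 1.334 m.
Hydraulic radius R = A/P = 0.2671/1.334 = 0.2002 m.
Manning's equation: Q = (1/n) A R^(2/3) S^(1/2) = (1/0.027) × 0.2671 × 0.2002^(2/3) × 0.016^(1/2) = 0.428 m³/s.

Q = 0.428 m³/s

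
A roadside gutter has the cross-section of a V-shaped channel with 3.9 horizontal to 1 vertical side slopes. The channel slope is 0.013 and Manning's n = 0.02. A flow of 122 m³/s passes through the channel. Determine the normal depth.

Manning's equation rearranged: A R^(2/3) = nQ / (1·√S) = 0.02 × 122 / (√0.013) = 21.4.
Try y = 1.84 m: A R^(2/3) = 12.23 — short.
Try y = 2.27 m: A R^(2/3) = 21.41 — matches.

y_n = 2.27 m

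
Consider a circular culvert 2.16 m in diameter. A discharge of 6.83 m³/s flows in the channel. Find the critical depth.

y_c = 1.24 m

At critical depth, Q² T / (g A³) = 1, i.e. A³/T = Q²/g = 6.83²/9.81 = 4.755.
At y = 1.35 m: A³/T = 6.687 — too large.
At y = 0.848 m: A³/T = 1.128 — too small.
At y = 1.24 m: A³/T = 4.827 — matches.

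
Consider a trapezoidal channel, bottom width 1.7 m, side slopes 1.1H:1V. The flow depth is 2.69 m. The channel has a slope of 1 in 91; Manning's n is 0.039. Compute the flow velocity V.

V = 3.19 m/s

With bottom width b = 1.7 m and side slope z = 1.1: A = (b + zy)y = (1.7 + 1.1×2.69)×2.69 = 12.53 m²; P = b + 2y√(1+z²) = 1.7 + 2×2.69×1.487 = 9.698 m.
Hydraulic radius R = A/P = 12.53/9.698 = 1.292 m.
From Manning's equation, V = (1/n) R^(2/3) S^(1/2) = (1/0.039) × 1.292^(2/3) × 0.01099^(1/2) = 3.19 m/s.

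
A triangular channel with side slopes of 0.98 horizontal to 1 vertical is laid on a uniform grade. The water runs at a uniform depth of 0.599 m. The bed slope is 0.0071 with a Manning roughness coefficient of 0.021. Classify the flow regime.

subcritical

For a triangular section with side slope z = 0.98: A = zy² = 0.98×0.599² = 0.3516 m²; P = 2y√(1+z²) = 2×0.599×1.4 = 1.677 m.
Hydraulic radius R = A/P = 0.3516/1.677 = 0.2096 m.
V = (1/n) R^(2/3) √S = (1/0.021) × 0.2096^(2/3) × √0.0071 = 1.416 m/s. Hydraulic depth D_h = A/T = 0.3516/1.174 = 0.2995 m.
Froude number Fr = V/√(g·D_h) = 1.416/√(9.81×0.2995) = 0.826, which is less than 1, so the flow is subcritical.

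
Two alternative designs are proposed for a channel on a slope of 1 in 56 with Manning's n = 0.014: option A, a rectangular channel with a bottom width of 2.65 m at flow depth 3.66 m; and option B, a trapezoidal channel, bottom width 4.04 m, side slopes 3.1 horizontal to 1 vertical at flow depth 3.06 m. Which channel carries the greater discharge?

channel B

Channel A: Flow area A = b·y = 2.65 × 3.66 = 9.699 m². Wetted perimeter P = b + 2y = 2.65 + 2×3.66 = 9.97 m. Hydraulic radius R = A/P = 9.699/9.97 = 0.9728 m. Q_A = (1/0.014)·9.699·0.9728^(2/3)·√0.01786 = 90.89 m³/s.
Channel B: With bottom width b = 4.04 m and side slope z = 3.1: A = (b + zy)y = (4.04 + 3.1×3.06)×3.06 = 41.39 m²; P = b + 2y√(1+z²) = 4.04 + 2×3.06×3.257 = 23.97 m. Hydraulic radius R = A/P = 41.39/23.97 = 1.726 m. Q_B = (1/0.014)·41.39·1.726^(2/3)·√0.01786 = 568.5 m³/s.
Q_A = 90.89 m³/s vs Q_B = 568.5 m³/s, so channel B carries more.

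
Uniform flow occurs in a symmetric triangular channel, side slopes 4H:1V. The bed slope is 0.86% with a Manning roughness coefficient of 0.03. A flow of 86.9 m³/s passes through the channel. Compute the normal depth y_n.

y_n = 2.49 m

Manning's equation rearranged: A R^(2/3) = nQ / (1·√S) = 0.03 × 86.9 / (√0.0086) = 28.11.
Trying y = 1.9 m: A R^(2/3) = 13.68 — low.
Trying y = 3.18 m: A R^(2/3) = 54 — high.
Trying y = 2.49 m: A R^(2/3) = 28.13 — close enough.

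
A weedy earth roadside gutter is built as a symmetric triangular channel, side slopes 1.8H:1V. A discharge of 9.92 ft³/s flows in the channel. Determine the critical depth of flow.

At critical depth, Q² T / (g A³) = 1, i.e. A³/T = Q²/g = 9.92²/32.2 = 3.056.
At y = 1.29 ft: A³/T = 5.787 — too large.
At y = 0.936 ft: A³/T = 1.164 — too small.
At y = 1.14 ft: A³/T = 3.119 — matches.

y_c = 1.14 ft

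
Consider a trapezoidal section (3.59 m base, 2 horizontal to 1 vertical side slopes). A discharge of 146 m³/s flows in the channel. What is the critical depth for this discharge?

y_c = 3.27 m

At critical depth, Q² T / (g A³) = 1, i.e. A³/T = Q²/g = 146²/9.81 = 2173.
Try y = 4.17 m: A³/T = 6074 — high.
Try y = 2.37 m: A³/T = 588.7 — low.
Try y = 3.27 m: A³/T = 2180 — close enough.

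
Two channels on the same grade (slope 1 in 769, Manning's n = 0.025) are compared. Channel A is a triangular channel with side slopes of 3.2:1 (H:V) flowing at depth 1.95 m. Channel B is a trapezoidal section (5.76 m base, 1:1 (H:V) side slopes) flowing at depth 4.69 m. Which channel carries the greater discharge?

channel B

Channel A: For a triangular section with side slope z = 3.2: A = zy² = 3.2×1.95² = 12.17 m²; P = 2y√(1+z²) = 2×1.95×3.353 = 13.08 m. Hydraulic radius R = A/P = 12.17/13.08 = 0.9306 m. Q_A = (1/0.025)·12.17·0.9306^(2/3)·√0.0013 = 16.73 m³/s.
Channel B: With bottom width b = 5.76 m and side slope z = 1: A = (b + zy)y = (5.76 + 1×4.69)×4.69 = 49.01 m²; P = b + 2y√(1+z²) = 5.76 + 2×4.69×1.414 = 19.03 m. Hydraulic radius R = A/P = 49.01/19.03 = 2.576 m. Q_B = (1/0.025)·49.01·2.576^(2/3)·√0.0013 = 132.8 m³/s.
Q_A = 16.73 m³/s vs Q_B = 132.8 m³/s, so channel B carries more.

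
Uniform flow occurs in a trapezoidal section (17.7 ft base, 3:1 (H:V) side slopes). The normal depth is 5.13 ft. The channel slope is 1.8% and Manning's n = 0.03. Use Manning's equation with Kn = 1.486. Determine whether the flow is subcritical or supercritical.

With bottom width b = 17.7 ft and side slope z = 3: A = (b + zy)y = (17.7 + 3×5.13)×5.13 = 169.8 ft²; P = b + 2y√(1+z²) = 17.7 + 2×5.13×3.162 = 50.14 ft.
Hydraulic radius R = A/P = 169.8/50.14 = 3.385 ft.
V = (1.486/n) R^(2/3) √S = (1.486/0.03) × 3.385^(2/3) × √0.018 = 14.98 ft/s. Hydraulic depth D_h = A/T = 169.8/48.48 = 3.501 ft.
Froude number Fr = V/√(g·D_h) = 14.98/√(32.2×3.501) = 1.41, which is greater than 1, so the flow is supercritical.

supercritical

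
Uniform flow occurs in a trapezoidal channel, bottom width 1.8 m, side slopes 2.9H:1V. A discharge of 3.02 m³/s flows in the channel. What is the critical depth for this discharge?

y_c = 0.502 m

At critical depth, Q² T / (g A³) = 1, i.e. A³/T = Q²/g = 3.02²/9.81 = 0.9297.
At y = 0.384 m: A³/T = 0.3478 — low.
At y = 0.581 m: A³/T = 1.606 — high.
At y = 0.502 m: A³/T = 0.9267 — matches.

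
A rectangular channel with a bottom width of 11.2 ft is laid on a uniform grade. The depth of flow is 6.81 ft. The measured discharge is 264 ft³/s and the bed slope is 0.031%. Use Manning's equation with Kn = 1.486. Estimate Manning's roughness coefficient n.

Flow area A = b·y = 11.2 × 6.81 = 76.27 ft². Wetted perimeter P = b + 2y = 11.2 + 2×6.81 = 24.82 ft.
Hydraulic radius R = A/P = 76.27/24.82 = 3.073 ft.
Rearranging Manning's equation: n = (1.486/Q) A R^(2/3) S^(1/2) = (1.486/264) × 76.27 × 3.073^(2/3) × √0.00031 = 0.016.

n = 0.016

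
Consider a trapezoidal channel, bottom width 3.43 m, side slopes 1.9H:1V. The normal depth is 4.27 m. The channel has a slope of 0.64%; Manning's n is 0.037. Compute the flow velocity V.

V = 3.73 m/s

With bottom width b = 3.43 m and side slope z = 1.9: A = (b + zy)y = (3.43 + 1.9×4.27)×4.27 = 49.29 m²; P = b + 2y√(1+z²) = 3.43 + 2×4.27×2.147 = 21.77 m.
Hydraulic radius R = A/P = 49.29/21.77 = 2.264 m.
From Manning's equation, V = (1/n) R^(2/3) S^(1/2) = (1/0.037) × 2.264^(2/3) × 0.0064^(1/2) = 3.73 m/s.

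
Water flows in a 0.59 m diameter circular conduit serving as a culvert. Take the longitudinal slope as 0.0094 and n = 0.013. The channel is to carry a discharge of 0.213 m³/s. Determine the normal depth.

Manning's equation rearranged: A R^(2/3) = nQ / (1·√S) = 0.013 × 0.213 / (√0.0094) = 0.02856.
Try y = 0.313 m: A R^(2/3) = 0.04214 — too large.
Try y = 0.217 m: A R^(2/3) = 0.02202 — too small.
Try y = 0.25 m: A R^(2/3) = 0.02856 — ≈ 0.02856.

y_n = 0.25 m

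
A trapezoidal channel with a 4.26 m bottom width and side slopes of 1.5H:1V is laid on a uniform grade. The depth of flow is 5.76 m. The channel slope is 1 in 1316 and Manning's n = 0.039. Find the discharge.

With bottom width b = 4.26 m and side slope z = 1.5: A = (b + zy)y = (4.26 + 1.5×5.76)×5.76 = 74.3 m²; P = b + 2y√(1+z²) = 4.26 + 2×5.76×1.803 = 25.03 m.
Hydraulic radius R = A/P = 74.3/25.03 = 2.969 m.
Manning's equation: Q = (1/n) A R^(2/3) S^(1/2) = (1/0.039) × 74.3 × 2.969^(2/3) × 0.0007599^(1/2) = 108 m³/s.

Q = 108 m³/s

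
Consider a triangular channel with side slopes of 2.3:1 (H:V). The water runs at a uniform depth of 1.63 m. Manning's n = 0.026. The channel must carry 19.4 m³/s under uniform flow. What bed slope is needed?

For a triangular section with side slope z = 2.3: A = zy² = 2.3×1.63² = 6.111 m²; P = 2y√(1+z²) = 2×1.63×2.508 = 8.176 m.
Hydraulic radius R = A/P = 6.111/8.176 = 0.7474 m.
From Manning's equation, S = [nQ / (1 A R^(2/3))]² = [0.026 × 19.4 / (1 × 6.111 × 0.7474^(2/3))]² = 0.01.

S = 0.01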